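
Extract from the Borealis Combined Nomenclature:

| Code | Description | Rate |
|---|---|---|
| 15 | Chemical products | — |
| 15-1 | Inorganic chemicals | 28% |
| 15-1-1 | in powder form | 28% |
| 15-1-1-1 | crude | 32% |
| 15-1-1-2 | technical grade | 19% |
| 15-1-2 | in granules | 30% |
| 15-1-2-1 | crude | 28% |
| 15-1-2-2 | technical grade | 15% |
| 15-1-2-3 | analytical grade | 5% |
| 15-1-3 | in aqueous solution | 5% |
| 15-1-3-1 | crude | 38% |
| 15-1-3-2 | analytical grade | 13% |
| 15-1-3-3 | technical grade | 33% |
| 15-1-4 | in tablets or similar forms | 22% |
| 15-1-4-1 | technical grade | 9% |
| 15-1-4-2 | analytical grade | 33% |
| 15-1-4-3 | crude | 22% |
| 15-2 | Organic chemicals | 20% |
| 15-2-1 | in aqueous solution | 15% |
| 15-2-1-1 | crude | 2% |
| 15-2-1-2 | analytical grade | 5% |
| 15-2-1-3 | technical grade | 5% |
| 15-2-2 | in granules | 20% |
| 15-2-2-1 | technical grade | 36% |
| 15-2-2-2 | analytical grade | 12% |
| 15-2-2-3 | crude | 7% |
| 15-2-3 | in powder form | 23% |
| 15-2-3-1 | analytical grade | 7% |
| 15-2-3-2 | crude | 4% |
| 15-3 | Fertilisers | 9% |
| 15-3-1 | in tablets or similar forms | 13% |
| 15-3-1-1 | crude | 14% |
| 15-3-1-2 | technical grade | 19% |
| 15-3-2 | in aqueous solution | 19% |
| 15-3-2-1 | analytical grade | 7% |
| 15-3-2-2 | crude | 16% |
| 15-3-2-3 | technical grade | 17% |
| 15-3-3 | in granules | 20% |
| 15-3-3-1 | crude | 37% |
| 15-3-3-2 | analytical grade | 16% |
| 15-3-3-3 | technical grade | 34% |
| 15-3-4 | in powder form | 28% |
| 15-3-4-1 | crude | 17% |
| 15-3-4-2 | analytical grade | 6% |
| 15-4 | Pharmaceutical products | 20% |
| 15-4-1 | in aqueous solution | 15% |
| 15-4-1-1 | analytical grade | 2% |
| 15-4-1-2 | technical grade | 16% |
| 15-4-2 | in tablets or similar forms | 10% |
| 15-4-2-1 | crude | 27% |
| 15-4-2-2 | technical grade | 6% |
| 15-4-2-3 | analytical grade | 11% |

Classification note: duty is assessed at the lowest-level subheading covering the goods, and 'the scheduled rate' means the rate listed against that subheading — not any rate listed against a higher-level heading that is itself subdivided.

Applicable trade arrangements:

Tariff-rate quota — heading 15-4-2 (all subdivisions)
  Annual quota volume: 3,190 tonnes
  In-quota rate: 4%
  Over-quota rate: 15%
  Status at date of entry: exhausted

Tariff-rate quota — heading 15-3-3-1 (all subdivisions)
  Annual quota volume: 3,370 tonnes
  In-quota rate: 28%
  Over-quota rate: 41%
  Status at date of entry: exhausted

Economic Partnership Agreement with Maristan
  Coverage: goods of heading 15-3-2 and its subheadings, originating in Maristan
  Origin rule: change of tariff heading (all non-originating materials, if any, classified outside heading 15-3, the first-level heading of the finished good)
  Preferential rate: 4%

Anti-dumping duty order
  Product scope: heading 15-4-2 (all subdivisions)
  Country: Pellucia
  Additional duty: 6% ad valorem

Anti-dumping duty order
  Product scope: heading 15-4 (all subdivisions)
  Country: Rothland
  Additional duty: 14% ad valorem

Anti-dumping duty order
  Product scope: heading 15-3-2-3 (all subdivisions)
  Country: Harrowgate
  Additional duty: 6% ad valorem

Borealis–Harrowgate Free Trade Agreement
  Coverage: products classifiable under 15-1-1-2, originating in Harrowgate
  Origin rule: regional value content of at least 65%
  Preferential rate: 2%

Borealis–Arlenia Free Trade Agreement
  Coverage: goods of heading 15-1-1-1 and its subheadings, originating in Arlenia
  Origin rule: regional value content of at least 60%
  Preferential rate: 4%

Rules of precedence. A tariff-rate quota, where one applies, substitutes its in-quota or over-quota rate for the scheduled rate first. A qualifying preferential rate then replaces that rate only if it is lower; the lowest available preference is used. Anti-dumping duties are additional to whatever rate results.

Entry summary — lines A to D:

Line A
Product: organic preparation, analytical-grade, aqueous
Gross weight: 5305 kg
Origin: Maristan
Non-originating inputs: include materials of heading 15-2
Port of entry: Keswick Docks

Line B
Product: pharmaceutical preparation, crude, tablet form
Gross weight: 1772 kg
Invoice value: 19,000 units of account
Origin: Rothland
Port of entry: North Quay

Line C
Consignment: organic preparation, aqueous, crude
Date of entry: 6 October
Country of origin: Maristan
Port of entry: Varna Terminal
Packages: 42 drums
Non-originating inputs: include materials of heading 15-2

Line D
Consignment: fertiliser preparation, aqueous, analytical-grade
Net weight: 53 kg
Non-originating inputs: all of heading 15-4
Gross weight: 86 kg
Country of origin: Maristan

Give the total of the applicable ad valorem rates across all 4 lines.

Line A: organic → 15-2; aqueous → 15-2-1; analytical-grade → 15-2-1-2. Scheduled 5%. Maristan agreement on 15-3-2: 15-2-1-2 not covered. → 5%.
Line B: pharmaceutical → 15-4; tablet form → 15-4-2; crude → 15-4-2-1. Scheduled 27%. quota on 15-4-2 exhausted → over-quota 15%; anti-dumping (Rothland, 15-4): +14%; total 15% + 14% = 29%. → 29%.
Line C: organic → 15-2; aqueous → 15-2-1; crude → 15-2-1-1. Scheduled 2%. Maristan agreement on 15-3-2: 15-2-1-1 not covered. → 2%.
Line D: fertiliser → 15-3; aqueous → 15-3-2; analytical-grade → 15-3-2-1. Scheduled 7%. Maristan agreement on 15-3-2: CTH met → 4% available; preferential 4%. → 4%.
Sum: 5% + 29% + 2% + 4% = 40%.

40%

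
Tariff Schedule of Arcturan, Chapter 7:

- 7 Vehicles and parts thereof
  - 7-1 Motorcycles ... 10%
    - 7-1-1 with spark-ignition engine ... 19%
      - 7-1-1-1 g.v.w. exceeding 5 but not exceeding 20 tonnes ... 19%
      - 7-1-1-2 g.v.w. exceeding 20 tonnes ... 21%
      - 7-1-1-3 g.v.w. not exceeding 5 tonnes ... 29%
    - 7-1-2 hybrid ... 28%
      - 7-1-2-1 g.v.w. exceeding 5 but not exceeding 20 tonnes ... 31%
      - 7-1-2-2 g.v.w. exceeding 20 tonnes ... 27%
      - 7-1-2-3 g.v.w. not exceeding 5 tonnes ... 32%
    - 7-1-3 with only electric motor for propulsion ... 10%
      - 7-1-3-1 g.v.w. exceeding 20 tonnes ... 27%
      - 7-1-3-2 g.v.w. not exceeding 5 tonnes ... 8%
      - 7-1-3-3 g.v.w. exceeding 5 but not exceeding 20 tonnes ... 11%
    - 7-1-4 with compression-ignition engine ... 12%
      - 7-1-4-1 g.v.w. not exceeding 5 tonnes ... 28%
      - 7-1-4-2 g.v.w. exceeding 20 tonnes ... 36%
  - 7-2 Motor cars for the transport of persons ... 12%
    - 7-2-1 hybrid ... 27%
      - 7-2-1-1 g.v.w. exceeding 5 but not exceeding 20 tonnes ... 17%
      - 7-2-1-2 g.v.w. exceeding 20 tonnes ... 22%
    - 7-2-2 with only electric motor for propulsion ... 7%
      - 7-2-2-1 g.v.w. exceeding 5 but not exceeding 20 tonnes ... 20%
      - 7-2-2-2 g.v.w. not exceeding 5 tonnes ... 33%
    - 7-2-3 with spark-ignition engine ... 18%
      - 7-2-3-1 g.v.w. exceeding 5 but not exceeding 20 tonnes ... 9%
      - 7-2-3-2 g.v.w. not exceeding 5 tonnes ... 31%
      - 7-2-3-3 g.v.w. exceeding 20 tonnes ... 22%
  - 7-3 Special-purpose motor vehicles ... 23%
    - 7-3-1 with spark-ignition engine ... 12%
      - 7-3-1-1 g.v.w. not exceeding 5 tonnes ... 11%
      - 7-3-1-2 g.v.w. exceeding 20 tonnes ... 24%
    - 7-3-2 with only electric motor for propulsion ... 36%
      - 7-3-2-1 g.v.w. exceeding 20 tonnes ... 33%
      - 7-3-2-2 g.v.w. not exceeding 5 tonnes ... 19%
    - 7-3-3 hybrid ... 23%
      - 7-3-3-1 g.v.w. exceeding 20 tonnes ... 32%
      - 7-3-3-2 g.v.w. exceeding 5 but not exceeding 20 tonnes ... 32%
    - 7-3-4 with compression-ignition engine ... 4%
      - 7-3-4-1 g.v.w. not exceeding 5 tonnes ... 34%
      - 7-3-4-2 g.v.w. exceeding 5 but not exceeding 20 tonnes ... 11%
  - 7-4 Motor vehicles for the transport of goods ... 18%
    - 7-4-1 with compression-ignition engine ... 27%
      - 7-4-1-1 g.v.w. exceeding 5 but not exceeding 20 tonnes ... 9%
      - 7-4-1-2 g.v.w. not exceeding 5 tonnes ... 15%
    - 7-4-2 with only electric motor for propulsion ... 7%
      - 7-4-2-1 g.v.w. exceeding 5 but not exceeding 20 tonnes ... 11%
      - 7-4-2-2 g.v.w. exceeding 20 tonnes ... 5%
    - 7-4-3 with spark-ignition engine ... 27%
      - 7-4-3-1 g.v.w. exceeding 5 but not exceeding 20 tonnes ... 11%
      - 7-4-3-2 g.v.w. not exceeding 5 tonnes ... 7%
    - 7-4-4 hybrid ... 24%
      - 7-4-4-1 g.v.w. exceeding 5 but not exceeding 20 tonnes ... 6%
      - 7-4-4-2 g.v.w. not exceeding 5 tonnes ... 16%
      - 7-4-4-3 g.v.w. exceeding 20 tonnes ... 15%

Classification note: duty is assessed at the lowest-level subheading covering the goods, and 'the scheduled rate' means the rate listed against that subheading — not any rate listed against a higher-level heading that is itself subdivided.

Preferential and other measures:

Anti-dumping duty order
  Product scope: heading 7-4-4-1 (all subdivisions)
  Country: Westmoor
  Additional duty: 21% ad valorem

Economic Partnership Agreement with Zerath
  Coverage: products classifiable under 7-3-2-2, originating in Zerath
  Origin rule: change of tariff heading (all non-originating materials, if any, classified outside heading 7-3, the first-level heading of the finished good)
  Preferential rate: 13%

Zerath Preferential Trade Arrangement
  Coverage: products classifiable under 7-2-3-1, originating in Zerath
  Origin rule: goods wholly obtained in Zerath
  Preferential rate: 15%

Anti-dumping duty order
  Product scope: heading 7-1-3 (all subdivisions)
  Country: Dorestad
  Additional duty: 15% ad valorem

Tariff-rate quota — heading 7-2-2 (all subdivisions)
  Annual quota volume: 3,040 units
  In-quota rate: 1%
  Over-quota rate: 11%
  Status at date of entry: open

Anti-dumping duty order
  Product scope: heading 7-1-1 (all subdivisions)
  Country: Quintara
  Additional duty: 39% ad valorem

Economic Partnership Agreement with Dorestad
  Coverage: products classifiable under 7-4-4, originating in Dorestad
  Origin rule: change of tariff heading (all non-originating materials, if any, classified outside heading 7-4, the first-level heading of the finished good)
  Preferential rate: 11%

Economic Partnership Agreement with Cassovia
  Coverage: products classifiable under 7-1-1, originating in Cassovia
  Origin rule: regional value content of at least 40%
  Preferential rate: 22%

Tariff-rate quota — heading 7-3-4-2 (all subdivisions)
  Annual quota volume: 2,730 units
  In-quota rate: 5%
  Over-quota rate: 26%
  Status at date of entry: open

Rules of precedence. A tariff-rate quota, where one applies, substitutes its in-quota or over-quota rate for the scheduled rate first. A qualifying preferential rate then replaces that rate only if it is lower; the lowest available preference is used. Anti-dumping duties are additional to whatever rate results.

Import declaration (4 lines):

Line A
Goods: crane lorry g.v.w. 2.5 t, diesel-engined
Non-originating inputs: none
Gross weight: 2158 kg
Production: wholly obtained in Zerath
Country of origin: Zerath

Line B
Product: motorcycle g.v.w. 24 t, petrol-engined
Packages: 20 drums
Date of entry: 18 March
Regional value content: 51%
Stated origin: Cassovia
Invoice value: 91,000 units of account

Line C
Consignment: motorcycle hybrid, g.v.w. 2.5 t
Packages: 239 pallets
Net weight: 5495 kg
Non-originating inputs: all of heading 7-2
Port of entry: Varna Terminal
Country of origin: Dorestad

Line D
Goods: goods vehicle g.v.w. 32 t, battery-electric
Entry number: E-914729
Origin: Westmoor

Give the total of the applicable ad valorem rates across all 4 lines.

92%

Line A: crane lorry → 7-3; diesel-engined → 7-3-4; g.v.w. 2.5 t → 7-3-4-1. Scheduled 34%. Zerath agreement on 7-3-2-2: 7-3-4-1 not covered; Zerath agreement on 7-2-3-1: 7-3-4-1 not covered. → 34%.
Line B: motorcycle → 7-1; petrol-engined → 7-1-1; g.v.w. 24 t → 7-1-1-2. Scheduled 21%. Cassovia agreement on 7-1-1: RVC ≥ 40% → 22% available; preference 22% not lower than 21% → no reduction. → 21%.
Line C: motorcycle → 7-1; hybrid → 7-1-2; g.v.w. 2.5 t → 7-1-2-3. Scheduled 32%. Dorestad agreement on 7-4-4: 7-1-2-3 not covered. → 32%.
Line D: goods vehicle → 7-4; battery-electric → 7-4-2; g.v.w. 32 t → 7-4-2-2. Scheduled 5%. No special measure applies. → 5%.
Sum: 34% + 21% + 32% + 5% = 92%.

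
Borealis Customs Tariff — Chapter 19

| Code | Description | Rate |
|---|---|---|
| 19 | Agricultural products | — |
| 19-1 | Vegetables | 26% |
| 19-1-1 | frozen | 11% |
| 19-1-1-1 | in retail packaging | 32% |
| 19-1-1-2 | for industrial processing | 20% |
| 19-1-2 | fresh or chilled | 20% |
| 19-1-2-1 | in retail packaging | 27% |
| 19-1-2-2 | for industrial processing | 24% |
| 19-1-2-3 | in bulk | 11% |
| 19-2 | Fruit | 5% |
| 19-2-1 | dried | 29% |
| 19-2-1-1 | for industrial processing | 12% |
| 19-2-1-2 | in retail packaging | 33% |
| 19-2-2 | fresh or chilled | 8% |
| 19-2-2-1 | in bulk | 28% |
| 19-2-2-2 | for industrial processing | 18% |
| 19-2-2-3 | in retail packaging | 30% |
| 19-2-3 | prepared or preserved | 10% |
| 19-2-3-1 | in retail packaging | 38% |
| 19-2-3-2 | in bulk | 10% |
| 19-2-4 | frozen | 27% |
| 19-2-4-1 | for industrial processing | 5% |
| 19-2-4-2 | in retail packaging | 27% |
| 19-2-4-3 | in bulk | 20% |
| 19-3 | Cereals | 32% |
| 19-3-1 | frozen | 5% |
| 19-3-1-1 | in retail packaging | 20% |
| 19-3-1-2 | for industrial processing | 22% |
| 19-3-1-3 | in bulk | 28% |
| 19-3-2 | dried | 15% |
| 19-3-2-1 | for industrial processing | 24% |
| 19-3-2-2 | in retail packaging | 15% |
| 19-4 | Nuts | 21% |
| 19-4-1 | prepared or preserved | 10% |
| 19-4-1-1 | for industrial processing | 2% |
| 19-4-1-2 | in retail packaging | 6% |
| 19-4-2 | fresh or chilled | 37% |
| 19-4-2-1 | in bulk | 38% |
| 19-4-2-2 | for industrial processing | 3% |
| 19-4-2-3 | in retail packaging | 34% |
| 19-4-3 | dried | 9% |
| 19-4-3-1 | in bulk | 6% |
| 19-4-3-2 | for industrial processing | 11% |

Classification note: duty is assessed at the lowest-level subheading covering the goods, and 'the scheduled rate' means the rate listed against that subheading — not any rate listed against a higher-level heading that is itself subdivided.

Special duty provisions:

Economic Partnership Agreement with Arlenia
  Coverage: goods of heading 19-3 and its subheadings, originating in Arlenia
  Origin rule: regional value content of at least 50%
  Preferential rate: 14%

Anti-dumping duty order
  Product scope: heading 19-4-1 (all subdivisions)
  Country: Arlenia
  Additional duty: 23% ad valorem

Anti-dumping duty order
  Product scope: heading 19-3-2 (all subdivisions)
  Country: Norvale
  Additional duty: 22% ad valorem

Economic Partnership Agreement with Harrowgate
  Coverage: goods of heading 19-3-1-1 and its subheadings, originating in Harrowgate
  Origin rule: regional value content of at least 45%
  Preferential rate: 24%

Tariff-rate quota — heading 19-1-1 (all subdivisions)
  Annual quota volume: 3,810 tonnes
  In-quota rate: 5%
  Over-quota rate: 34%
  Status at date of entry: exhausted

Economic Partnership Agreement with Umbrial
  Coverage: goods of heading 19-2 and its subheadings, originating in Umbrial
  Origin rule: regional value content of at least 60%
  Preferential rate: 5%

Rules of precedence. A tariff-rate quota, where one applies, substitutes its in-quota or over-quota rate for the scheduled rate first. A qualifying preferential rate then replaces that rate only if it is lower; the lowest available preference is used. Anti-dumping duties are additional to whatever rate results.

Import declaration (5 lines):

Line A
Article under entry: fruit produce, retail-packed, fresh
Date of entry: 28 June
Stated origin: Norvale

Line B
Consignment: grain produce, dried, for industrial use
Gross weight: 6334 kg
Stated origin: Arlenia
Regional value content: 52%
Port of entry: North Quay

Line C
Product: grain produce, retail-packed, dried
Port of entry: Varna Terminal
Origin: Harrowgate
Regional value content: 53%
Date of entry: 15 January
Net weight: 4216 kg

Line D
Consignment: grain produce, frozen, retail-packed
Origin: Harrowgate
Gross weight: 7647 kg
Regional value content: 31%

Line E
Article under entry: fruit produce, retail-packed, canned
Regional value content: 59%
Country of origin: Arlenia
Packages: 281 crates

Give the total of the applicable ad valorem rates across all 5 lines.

117%

Line A: fruit → 19-2; fresh → 19-2-2; retail-packed → 19-2-2-3. Scheduled 30%. No special measure applies. → 30%.
Line B: grain → 19-3; dried → 19-3-2; for industrial use → 19-3-2-1. Scheduled 24%. Arlenia agreement on 19-3: RVC ≥ 50% → 14% available; preferential 14%. → 14%.
Line C: grain → 19-3; dried → 19-3-2; retail-packed → 19-3-2-2. Scheduled 15%. Harrowgate agreement on 19-3-1-1: 19-3-2-2 not covered. → 15%.
Line D: grain → 19-3; frozen → 19-3-1; retail-packed → 19-3-1-1. Scheduled 20%. Harrowgate agreement on 19-3-1-1: RVC < 45%. → 20%.
Line E: fruit → 19-2; canned → 19-2-3; retail-packed → 19-2-3-1. Scheduled 38%. Arlenia agreement on 19-3: 19-2-3-1 not covered. → 38%.
Sum: 30% + 14% + 15% + 20% + 38% = 117%.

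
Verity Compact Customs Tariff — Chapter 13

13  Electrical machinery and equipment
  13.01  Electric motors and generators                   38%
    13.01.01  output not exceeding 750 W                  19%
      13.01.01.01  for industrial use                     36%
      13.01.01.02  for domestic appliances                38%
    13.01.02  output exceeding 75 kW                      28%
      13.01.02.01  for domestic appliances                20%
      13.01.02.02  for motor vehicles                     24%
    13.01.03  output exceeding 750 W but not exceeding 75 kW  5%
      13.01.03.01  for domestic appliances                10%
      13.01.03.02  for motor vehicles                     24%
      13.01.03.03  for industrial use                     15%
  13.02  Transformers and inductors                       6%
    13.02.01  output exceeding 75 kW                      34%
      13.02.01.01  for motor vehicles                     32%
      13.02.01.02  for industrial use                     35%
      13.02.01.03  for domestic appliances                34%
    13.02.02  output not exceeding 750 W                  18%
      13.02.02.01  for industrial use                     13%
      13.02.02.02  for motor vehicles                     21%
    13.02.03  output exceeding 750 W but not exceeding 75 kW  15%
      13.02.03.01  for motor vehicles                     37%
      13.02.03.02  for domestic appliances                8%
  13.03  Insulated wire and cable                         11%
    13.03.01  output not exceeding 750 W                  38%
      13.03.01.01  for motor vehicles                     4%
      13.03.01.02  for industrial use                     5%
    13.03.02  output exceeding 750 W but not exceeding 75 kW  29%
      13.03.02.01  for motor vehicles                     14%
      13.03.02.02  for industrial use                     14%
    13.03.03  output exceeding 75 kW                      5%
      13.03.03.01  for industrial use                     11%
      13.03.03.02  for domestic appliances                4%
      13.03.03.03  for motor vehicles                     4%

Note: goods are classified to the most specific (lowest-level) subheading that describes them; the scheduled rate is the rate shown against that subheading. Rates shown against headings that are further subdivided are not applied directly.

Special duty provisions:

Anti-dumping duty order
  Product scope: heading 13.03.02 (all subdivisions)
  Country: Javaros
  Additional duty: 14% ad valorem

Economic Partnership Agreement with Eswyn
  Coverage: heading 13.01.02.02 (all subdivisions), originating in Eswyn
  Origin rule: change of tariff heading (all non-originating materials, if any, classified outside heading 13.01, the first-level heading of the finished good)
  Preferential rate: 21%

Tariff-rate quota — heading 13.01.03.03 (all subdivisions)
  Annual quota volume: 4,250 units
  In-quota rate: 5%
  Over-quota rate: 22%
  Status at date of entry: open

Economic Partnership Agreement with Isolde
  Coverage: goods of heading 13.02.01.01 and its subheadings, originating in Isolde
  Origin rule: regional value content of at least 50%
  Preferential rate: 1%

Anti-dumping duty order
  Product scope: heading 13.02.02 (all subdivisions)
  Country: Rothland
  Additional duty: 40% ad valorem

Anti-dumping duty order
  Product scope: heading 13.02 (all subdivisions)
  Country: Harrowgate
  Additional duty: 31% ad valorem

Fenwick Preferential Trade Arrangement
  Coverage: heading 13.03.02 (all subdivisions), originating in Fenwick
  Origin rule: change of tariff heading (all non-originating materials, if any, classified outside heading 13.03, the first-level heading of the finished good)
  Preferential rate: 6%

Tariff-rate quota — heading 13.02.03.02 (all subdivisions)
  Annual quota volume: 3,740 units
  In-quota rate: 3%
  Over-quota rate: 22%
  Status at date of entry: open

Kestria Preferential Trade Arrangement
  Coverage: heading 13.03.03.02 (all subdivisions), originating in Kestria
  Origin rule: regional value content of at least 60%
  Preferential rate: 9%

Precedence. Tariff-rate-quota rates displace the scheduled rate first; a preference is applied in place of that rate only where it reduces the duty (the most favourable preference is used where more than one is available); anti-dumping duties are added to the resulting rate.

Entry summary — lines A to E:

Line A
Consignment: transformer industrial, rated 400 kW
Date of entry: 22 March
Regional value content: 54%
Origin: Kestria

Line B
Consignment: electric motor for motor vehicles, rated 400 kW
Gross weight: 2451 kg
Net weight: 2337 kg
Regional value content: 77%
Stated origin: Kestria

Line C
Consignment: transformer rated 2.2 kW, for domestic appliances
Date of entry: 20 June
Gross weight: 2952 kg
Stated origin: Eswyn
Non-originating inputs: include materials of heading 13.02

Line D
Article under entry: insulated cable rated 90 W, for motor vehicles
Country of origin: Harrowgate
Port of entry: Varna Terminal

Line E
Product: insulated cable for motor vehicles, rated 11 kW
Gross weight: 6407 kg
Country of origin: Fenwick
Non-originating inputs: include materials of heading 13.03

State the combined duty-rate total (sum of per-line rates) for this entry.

80%

Line A: transformer → 13.02; rated 400 kW → 13.02.01; industrial → 13.02.01.02. Scheduled 35%. Kestria agreement on 13.03.03.02: 13.02.01.02 not covered. → 35%.
Line B: electric motor → 13.01; rated 400 kW → 13.01.02; for motor vehicles → 13.01.02.02. Scheduled 24%. Kestria agreement on 13.03.03.02: 13.01.02.02 not covered. → 24%.
Line C: transformer → 13.02; rated 2.2 kW → 13.02.03; for domestic appliances → 13.02.03.02. Scheduled 8%. quota on 13.02.03.02 open → in-quota 3%; Eswyn agreement on 13.01.02.02: 13.02.03.02 not covered. → 3%.
Line D: insulated cable → 13.03; rated 90 W → 13.03.01; for motor vehicles → 13.03.01.01. Scheduled 4%. No special measure applies. → 4%.
Line E: insulated cable → 13.03; rated 11 kW → 13.03.02; for motor vehicles → 13.03.02.01. Scheduled 14%. Fenwick agreement on 13.03.02: CTH not met. → 14%.
Sum: 35% + 24% + 3% + 4% + 14% = 80%.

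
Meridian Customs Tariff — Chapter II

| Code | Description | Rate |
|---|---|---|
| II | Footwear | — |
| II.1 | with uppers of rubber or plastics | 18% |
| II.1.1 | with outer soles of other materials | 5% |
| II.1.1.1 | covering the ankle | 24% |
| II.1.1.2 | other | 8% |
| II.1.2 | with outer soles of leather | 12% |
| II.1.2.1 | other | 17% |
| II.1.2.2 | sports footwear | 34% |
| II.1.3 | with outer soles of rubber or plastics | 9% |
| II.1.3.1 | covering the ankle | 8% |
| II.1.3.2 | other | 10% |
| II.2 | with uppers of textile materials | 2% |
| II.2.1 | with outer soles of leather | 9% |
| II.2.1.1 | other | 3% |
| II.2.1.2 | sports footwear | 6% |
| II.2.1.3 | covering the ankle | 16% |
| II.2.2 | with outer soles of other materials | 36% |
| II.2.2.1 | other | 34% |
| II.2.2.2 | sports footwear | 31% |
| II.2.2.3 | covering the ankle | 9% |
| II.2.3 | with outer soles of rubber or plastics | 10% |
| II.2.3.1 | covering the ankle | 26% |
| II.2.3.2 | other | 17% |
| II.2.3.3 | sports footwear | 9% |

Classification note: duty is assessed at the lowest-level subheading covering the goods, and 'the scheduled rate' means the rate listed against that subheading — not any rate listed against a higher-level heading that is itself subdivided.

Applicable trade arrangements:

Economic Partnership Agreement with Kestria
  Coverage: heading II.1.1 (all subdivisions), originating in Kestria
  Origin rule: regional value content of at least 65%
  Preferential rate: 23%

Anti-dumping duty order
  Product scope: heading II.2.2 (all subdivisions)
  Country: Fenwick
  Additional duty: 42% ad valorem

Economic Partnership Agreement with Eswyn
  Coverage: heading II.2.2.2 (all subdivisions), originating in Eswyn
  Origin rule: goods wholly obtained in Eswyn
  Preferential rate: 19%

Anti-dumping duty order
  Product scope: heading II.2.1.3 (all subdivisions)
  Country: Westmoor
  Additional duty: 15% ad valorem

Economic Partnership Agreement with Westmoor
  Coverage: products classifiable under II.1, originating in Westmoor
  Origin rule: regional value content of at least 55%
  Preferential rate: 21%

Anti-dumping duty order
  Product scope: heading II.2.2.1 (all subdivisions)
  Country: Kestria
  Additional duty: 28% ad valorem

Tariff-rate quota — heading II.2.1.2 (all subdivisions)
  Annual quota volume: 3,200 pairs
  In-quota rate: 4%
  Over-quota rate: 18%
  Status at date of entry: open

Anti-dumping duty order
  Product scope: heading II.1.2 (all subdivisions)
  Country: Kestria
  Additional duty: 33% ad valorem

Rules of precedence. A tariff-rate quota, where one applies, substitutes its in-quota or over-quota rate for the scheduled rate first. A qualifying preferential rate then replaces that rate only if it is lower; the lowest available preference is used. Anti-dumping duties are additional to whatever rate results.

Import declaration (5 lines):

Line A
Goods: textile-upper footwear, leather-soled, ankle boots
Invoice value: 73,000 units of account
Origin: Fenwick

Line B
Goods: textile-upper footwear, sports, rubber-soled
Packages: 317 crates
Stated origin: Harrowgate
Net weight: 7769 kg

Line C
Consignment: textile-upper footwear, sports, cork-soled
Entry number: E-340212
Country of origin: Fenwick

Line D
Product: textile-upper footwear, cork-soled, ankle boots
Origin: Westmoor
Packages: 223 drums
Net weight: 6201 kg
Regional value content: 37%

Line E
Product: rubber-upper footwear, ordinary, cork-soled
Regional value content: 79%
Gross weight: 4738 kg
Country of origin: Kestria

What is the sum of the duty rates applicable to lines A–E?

Line A: textile-upper → II.2; leather-soled → II.2.1; ankle boots → II.2.1.3. Scheduled 16%. No special measure applies. → 16%.
Line B: textile-upper → II.2; rubber-soled → II.2.3; sports → II.2.3.3. Scheduled 9%. No special measure applies. → 9%.
Line C: textile-upper → II.2; cork-soled → II.2.2; sports → II.2.2.2. Scheduled 31%. anti-dumping (Fenwick, II.2.2): +42%; total 31% + 42% = 73%. → 73%.
Line D: textile-upper → II.2; cork-soled → II.2.2; ankle boots → II.2.2.3. Scheduled 9%. Westmoor agreement on II.1: II.2.2.3 not covered. → 9%.
Line E: rubber-upper → II.1; cork-soled → II.1.1; ordinary → II.1.1.2. Scheduled 8%. Kestria agreement on II.1.1: RVC ≥ 65% → 23% available; preference 23% not lower than 8% → no reduction. → 8%.
Sum: 16% + 9% + 73% + 9% + 8% = 115%.

115%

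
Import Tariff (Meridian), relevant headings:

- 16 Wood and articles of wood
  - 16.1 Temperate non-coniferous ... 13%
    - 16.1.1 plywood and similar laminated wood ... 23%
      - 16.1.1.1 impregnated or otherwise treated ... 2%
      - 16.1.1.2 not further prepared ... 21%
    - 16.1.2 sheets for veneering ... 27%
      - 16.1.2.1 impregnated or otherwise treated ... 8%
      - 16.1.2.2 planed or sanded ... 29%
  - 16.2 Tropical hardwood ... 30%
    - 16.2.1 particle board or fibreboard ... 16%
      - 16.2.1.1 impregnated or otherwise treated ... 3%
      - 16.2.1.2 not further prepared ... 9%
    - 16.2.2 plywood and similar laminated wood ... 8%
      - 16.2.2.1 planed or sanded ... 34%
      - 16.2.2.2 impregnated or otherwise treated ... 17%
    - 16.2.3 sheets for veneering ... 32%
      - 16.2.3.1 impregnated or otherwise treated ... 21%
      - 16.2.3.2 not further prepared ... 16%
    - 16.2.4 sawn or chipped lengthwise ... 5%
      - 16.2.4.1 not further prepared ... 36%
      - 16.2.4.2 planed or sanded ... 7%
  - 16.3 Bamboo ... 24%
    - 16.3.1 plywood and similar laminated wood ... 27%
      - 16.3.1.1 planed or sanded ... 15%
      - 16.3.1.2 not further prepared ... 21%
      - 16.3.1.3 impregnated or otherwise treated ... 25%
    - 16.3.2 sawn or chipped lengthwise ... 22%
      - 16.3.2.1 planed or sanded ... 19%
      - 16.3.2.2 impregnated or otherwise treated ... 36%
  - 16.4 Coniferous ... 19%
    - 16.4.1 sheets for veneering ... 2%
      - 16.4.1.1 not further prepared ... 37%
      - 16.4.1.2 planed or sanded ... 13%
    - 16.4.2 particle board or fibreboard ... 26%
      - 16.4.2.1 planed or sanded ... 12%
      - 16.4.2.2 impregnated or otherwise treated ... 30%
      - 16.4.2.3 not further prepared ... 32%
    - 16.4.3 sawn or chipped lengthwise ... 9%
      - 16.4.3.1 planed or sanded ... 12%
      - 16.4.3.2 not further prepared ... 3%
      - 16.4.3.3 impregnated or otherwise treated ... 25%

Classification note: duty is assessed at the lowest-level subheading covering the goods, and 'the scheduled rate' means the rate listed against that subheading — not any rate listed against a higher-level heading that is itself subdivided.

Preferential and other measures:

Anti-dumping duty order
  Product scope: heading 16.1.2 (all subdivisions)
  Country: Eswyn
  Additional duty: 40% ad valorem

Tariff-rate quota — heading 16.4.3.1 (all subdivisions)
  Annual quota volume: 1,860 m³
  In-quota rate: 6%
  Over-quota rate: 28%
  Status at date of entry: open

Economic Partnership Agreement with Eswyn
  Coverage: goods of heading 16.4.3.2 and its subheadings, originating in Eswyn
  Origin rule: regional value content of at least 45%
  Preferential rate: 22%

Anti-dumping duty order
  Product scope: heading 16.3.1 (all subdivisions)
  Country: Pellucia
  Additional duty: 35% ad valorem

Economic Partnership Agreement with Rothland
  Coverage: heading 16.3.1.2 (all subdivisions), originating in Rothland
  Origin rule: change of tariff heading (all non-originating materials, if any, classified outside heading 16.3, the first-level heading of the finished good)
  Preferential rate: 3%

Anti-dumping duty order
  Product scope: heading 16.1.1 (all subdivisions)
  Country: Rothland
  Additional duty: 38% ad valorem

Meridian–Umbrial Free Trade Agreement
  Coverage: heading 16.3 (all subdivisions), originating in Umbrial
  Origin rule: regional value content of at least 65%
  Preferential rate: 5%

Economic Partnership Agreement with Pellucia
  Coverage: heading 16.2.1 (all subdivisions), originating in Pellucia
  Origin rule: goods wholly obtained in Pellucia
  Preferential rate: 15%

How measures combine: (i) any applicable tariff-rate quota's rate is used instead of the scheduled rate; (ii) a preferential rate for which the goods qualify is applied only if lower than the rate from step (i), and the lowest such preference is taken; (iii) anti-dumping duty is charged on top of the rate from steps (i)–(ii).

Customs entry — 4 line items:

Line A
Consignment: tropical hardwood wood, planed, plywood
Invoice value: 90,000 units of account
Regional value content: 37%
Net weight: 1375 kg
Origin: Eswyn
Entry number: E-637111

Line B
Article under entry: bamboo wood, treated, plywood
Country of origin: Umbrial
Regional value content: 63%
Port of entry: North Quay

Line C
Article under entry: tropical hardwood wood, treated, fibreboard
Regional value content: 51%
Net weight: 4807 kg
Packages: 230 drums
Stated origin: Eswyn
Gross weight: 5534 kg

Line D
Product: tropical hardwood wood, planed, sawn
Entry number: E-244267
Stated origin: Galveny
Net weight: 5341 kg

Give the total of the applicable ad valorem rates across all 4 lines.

Line A: tropical hardwood → 16.2; plywood → 16.2.2; planed → 16.2.2.1. Scheduled 34%. Eswyn agreement on 16.4.3.2: 16.2.2.1 not covered. → 34%.
Line B: bamboo → 16.3; plywood → 16.3.1; treated → 16.3.1.3. Scheduled 25%. Umbrial agreement on 16.3: RVC < 65%. → 25%.
Line C: tropical hardwood → 16.2; fibreboard → 16.2.1; treated → 16.2.1.1. Scheduled 3%. Eswyn agreement on 16.4.3.2: 16.2.1.1 not covered. → 3%.
Line D: tropical hardwood → 16.2; sawn → 16.2.4; planed → 16.2.4.2. Scheduled 7%. No special measure applies. → 7%.
Sum: 34% + 25% + 3% + 7% = 69%.

69%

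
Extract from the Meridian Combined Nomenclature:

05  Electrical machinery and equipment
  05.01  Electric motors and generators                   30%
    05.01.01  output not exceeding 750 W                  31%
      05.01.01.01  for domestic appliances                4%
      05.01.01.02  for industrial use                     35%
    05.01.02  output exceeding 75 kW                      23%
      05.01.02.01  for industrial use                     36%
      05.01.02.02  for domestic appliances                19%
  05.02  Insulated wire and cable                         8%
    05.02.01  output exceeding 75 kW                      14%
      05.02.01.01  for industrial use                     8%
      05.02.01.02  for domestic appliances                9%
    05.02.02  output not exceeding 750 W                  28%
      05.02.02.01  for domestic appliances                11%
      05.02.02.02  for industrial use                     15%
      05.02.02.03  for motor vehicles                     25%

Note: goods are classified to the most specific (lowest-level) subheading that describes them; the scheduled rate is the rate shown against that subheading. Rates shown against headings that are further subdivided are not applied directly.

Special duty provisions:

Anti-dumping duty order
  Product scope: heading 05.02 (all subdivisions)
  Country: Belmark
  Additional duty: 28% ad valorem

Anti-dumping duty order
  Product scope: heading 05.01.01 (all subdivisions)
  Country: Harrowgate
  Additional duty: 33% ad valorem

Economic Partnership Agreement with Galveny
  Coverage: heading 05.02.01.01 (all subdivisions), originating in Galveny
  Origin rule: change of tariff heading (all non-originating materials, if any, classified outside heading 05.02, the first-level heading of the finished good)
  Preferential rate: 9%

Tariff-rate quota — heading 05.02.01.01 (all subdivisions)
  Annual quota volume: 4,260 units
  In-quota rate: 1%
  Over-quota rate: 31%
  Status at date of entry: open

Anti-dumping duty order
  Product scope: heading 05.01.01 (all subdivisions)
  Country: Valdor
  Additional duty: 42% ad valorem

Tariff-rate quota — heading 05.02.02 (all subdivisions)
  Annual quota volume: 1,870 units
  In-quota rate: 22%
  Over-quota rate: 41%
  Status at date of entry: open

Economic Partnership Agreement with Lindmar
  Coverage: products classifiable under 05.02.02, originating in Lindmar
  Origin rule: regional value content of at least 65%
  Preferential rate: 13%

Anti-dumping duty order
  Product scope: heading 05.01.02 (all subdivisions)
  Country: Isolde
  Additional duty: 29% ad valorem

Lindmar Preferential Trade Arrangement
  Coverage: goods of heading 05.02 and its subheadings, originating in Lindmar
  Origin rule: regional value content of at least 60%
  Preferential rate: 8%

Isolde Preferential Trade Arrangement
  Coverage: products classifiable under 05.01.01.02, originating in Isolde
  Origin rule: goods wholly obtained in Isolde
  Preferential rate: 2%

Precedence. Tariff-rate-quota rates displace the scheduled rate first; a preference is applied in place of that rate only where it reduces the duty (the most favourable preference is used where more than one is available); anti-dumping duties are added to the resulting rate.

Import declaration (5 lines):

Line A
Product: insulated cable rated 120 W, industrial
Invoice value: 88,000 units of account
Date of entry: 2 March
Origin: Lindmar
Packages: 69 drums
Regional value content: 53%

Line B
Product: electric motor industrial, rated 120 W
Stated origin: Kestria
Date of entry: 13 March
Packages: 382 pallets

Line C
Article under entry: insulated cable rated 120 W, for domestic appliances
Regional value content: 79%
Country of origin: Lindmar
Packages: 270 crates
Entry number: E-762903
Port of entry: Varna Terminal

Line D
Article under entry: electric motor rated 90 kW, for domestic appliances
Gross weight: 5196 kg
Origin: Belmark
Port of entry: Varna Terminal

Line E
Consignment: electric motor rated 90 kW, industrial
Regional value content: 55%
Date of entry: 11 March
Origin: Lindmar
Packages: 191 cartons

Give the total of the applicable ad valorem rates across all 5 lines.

120%

Line A: insulated cable → 05.02; rated 120 W → 05.02.02; industrial → 05.02.02.02. Scheduled 15%. quota on 05.02.02 open → in-quota 22%; Lindmar agreement on 05.02.02: RVC < 65%; Lindmar agreement on 05.02: RVC < 60%. → 22%.
Line B: electric motor → 05.01; rated 120 W → 05.01.01; industrial → 05.01.01.02. Scheduled 35%. No special measure applies. → 35%.
Line C: insulated cable → 05.02; rated 120 W → 05.02.02; for domestic appliances → 05.02.02.01. Scheduled 11%. quota on 05.02.02 open → in-quota 22%; Lindmar agreement on 05.02.02: RVC ≥ 65% → 13% available; Lindmar agreement on 05.02: RVC ≥ 60% → 8% available; preferential 8%. → 8%.
Line D: electric motor → 05.01; rated 90 kW → 05.01.02; for domestic appliances → 05.01.02.02. Scheduled 19%. No special measure applies. → 19%.
Line E: electric motor → 05.01; rated 90 kW → 05.01.02; industrial → 05.01.02.01. Scheduled 36%. Lindmar agreement on 05.02.02: 05.01.02.01 not covered; Lindmar agreement on 05.02: 05.01.02.01 not covered. → 36%.
Sum: 22% + 35% + 8% + 19% + 36% = 120%.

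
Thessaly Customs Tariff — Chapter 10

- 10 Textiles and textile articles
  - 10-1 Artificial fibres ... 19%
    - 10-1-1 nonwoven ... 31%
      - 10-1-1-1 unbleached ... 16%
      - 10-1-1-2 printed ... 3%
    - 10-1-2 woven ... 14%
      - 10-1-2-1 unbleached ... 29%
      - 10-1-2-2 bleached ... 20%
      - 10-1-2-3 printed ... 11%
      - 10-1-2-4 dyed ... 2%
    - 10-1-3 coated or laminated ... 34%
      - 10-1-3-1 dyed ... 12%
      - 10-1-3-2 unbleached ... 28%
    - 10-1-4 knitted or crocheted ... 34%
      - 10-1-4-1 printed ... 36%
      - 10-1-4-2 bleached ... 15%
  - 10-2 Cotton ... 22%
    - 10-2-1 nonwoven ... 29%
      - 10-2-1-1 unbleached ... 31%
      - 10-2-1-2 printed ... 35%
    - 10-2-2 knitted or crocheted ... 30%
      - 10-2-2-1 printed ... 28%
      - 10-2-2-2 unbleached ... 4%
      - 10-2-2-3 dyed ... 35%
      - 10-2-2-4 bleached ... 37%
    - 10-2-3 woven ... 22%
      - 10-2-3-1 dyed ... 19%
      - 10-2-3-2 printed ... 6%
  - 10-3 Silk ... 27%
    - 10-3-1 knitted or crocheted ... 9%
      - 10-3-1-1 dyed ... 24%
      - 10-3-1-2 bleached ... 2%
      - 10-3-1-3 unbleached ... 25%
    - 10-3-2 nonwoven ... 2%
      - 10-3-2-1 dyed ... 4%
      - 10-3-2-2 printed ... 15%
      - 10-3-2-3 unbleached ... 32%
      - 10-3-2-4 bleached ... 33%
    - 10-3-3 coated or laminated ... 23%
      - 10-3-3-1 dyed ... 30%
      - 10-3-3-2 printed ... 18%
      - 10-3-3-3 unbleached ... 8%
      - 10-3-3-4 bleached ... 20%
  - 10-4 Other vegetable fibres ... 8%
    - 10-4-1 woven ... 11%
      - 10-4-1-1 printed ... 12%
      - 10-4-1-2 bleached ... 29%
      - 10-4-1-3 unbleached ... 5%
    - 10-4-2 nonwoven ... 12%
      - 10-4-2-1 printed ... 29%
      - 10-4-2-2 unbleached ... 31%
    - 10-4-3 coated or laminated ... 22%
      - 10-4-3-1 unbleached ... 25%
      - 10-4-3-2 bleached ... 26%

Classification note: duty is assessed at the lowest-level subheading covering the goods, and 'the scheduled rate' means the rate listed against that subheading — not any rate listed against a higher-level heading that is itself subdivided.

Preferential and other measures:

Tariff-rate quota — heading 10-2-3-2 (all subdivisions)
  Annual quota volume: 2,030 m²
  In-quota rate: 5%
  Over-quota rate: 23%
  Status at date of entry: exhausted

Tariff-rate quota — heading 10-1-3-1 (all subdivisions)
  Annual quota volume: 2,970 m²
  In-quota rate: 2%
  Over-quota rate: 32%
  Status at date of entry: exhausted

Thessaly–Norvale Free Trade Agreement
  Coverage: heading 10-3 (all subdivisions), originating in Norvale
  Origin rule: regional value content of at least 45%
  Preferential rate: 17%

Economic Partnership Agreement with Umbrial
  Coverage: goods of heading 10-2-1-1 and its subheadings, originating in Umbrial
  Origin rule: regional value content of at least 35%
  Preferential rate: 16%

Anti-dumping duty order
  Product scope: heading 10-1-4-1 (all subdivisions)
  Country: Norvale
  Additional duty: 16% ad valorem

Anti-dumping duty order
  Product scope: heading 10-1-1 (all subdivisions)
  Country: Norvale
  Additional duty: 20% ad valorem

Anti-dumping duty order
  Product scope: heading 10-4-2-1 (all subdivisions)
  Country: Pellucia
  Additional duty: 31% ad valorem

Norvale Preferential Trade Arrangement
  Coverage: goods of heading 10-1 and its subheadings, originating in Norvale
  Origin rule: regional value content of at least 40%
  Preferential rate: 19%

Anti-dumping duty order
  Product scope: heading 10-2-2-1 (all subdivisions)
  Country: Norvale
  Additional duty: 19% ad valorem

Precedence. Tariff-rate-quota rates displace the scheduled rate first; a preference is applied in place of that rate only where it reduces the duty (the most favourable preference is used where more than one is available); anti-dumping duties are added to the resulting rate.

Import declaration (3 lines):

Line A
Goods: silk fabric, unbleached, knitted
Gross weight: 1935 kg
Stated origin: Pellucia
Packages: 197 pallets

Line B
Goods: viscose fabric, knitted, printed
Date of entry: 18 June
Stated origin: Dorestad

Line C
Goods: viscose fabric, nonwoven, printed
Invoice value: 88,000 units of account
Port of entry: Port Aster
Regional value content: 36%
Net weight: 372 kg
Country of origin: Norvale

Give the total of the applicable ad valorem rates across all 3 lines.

Line A: silk → 10-3; knitted → 10-3-1; unbleached → 10-3-1-3. Scheduled 25%. No special measure applies. → 25%.
Line B: viscose → 10-1; knitted → 10-1-4; printed → 10-1-4-1. Scheduled 36%. No special measure applies. → 36%.
Line C: viscose → 10-1; nonwoven → 10-1-1; printed → 10-1-1-2. Scheduled 3%. Norvale agreement on 10-3: 10-1-1-2 not covered; Norvale agreement on 10-1: RVC < 40%; anti-dumping (Norvale, 10-1-1): +20%; total 3% + 20% = 23%. → 23%.
Sum: 25% + 36% + 23% = 84%.

84%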